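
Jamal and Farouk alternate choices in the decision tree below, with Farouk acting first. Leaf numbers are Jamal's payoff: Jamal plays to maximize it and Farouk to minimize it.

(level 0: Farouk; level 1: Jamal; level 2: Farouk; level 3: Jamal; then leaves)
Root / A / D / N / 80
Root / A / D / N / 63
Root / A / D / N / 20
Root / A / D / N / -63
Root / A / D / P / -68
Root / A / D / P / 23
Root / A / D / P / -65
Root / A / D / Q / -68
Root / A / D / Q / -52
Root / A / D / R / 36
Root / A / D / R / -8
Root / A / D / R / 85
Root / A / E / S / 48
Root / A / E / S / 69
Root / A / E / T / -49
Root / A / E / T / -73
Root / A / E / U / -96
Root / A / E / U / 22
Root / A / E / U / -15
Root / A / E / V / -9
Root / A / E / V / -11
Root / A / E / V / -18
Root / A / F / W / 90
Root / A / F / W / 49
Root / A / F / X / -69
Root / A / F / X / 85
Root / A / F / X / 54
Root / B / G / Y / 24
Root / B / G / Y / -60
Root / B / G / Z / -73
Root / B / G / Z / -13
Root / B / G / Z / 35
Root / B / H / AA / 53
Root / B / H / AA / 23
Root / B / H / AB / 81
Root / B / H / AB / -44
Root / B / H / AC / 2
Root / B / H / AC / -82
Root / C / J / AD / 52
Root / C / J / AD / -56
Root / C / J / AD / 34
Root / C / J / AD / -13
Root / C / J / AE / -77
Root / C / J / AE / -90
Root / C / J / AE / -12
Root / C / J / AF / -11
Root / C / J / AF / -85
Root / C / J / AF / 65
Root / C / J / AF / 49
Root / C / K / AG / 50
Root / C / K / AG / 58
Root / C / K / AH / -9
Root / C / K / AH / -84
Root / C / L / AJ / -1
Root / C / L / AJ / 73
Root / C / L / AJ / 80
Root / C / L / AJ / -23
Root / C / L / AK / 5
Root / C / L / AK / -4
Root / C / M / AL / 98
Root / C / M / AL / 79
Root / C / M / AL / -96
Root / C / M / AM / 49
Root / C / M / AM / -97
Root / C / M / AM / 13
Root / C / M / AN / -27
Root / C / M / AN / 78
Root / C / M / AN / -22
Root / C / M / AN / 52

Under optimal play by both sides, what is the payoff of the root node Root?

N (Jamal): max(80, 63, 20, -63) = 80
P (Jamal): max(-68, 23, -65) = 23
Q (Jamal): max(-68, -52) = -52
R (Jamal): max(36, -8, 85) = 85
D (Farouk): min(80, 23, -52, 85) = -52
S (Jamal): max(48, 69) = 69
T (Jamal): max(-49, -73) = -49
U (Jamal): max(-96, 22, -15) = 22
V (Jamal): max(-9, -11, -18) = -9
E (Farouk): min(69, -49, 22, -9) = -49
W (Jamal): max(90, 49) = 90
X (Jamal): max(-69, 85, 54) = 85
F (Farouk): min(90, 85) = 85
A (Jamal): max(-52, -49, 85) = 85
Y (Jamal): max(24, -60) = 24
Z (Jamal): max(-73, -13, 35) = 35
G (Farouk): min(24, 35) = 24
AA (Jamal): max(53, 23) = 53
AB (Jamal): max(81, -44) = 81
AC (Jamal): max(2, -82) = 2
H (Farouk): min(53, 81, 2) = 2
B (Jamal): max(24, 2) = 24
AD (Jamal): max(52, -56, 34, -13) = 52
AE (Jamal): max(-77, -90, -12) = -12
AF (Jamal): max(-11, -85, 65, 49) = 65
J (Farouk): min(52, -12, 65) = -12
AG (Jamal): max(50, 58) = 58
AH (Jamal): max(-9, -84) = -9
K (Farouk): min(58, -9) = -9
AJ (Jamal): max(-1, 73, 80, -23) = 80
AK (Jamal): max(5, -4) = 5
L (Farouk): min(80, 5) = 5
AL (Jamal): max(98, 79, -96) = 98
AM (Jamal): max(49, -97, 13) = 49
AN (Jamal): max(-27, 78, -22, 52) = 78
M (Farouk): min(98, 49, 78) = 49
C (Jamal): max(-12, -9, 5, 49) = 49
Root (Farouk): min(85, 24, 49) = 24

24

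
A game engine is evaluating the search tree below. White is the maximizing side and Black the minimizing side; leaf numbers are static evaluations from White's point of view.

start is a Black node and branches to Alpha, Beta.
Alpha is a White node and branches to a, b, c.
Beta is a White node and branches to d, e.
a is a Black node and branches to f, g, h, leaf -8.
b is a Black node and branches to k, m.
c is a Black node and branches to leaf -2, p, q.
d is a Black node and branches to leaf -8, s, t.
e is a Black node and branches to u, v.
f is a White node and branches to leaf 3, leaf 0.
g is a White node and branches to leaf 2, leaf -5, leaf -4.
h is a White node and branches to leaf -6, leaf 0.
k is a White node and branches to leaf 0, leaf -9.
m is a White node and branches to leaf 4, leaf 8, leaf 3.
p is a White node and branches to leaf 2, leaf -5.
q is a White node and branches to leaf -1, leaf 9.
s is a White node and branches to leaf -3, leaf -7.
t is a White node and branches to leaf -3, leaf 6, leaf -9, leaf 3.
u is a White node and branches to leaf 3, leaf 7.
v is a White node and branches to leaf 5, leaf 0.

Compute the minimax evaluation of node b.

0

k (White): max(0, -9) = 0
m (White): max(4, 8, 3) = 8
b (Black): min(0, 8) = 0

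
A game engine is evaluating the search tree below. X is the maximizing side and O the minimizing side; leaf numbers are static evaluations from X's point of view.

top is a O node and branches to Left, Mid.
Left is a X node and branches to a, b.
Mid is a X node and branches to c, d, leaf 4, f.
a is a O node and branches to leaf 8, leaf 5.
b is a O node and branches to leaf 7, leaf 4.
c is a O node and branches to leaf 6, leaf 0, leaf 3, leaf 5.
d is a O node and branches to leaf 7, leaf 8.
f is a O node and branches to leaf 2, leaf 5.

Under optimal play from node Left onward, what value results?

5

a (O): min(8, 5) = 5
b (O): min(7, 4) = 4
Left (X): max(5, 4) = 5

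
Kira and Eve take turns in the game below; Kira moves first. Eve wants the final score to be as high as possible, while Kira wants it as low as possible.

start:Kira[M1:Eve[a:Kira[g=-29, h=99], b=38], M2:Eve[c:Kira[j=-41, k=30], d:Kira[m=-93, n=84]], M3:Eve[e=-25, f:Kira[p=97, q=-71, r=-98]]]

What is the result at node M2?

c (Kira): min(-41, 30) = -41
d (Kira): min(-93, 84) = -93
M2 (Eve): max(-41, -93) = -41

-41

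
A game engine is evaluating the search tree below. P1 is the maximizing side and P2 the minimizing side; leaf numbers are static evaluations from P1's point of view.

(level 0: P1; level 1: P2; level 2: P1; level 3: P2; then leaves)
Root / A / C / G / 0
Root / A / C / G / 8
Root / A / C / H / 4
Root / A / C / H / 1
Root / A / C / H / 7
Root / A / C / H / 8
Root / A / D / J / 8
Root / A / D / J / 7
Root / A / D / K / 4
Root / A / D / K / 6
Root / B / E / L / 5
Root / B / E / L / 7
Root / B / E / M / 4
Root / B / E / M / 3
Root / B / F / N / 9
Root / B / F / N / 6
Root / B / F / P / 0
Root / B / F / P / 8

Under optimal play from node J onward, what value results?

J (P2): min(8, 7) = 7

7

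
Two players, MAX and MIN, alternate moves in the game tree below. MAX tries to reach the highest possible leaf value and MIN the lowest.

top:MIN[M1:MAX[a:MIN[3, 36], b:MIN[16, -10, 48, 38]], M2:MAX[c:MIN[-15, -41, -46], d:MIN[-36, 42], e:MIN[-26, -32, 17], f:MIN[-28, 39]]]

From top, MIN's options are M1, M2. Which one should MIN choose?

M2

a (MIN): min(3, 36) = 3
b (MIN): min(16, -10, 48, 38) = -10
M1 (MAX): max(3, -10) = 3
c (MIN): min(-15, -41, -46) = -46
d (MIN): min(-36, 42) = -36
e (MIN): min(-26, -32, 17) = -32
f (MIN): min(-28, 39) = -28
M2 (MAX): max(-46, -36, -32, -28) = -28
top (MIN): min(3, -28) = -28
MIN at top wants the lowest of {M1=3, M2=-28}, so chooses M2.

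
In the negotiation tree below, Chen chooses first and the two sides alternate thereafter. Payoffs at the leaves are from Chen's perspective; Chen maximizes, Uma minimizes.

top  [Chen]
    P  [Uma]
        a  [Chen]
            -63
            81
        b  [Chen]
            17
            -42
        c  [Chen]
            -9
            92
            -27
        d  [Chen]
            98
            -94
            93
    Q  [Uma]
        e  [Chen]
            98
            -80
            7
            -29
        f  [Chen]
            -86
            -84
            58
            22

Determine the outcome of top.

a (Chen): max(-63, 81) = 81
b (Chen): max(17, -42) = 17
c (Chen): max(-9, 92, -27) = 92
d (Chen): max(98, -94, 93) = 98
P (Uma): min(81, 17, 92, 98) = 17
e (Chen): max(98, -80, 7, -29) = 98
f (Chen): max(-86, -84, 58, 22) = 58
Q (Uma): min(98, 58) = 58
top (Chen): max(17, 58) = 58

58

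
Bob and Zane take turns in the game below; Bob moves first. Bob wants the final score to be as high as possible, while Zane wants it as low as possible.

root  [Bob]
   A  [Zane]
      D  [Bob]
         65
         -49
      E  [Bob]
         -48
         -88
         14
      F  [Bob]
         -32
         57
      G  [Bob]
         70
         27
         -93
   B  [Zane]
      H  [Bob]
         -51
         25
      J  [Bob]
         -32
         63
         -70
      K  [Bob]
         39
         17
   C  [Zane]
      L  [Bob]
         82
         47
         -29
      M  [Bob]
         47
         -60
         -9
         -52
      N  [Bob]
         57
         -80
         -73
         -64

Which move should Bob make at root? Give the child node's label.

D (Bob): max(65, -49) = 65
E (Bob): max(-48, -88, 14) = 14
F (Bob): max(-32, 57) = 57
G (Bob): max(70, 27, -93) = 70
A (Zane): min(65, 14, 57, 70) = 14
H (Bob): max(-51, 25) = 25
J (Bob): max(-32, 63, -70) = 63
K (Bob): max(39, 17) = 39
B (Zane): min(25, 63, 39) = 25
L (Bob): max(82, 47, -29) = 82
M (Bob): max(47, -60, -9, -52) = 47
N (Bob): max(57, -80, -73, -64) = 57
C (Zane): min(82, 47, 57) = 47
root (Bob): max(14, 25, 47) = 47
Bob at root wants the highest of {A=14, B=25, C=47}, so chooses C.

C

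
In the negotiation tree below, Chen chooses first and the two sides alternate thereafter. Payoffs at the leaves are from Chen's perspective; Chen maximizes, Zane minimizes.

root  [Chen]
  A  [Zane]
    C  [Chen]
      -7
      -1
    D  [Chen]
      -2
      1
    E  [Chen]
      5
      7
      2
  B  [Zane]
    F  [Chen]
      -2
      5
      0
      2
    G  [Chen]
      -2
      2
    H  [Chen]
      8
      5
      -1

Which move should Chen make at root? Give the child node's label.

B

C (Chen): max(-7, -1) = -1
D (Chen): max(-2, 1) = 1
E (Chen): max(5, 7, 2) = 7
A (Zane): min(-1, 1, 7) = -1
F (Chen): max(-2, 5, 0, 2) = 5
G (Chen): max(-2, 2) = 2
H (Chen): max(8, 5, -1) = 8
B (Zane): min(5, 2, 8) = 2
root (Chen): max(-1, 2) = 2
Chen at root wants the highest of {A=-1, B=2}, so chooses B.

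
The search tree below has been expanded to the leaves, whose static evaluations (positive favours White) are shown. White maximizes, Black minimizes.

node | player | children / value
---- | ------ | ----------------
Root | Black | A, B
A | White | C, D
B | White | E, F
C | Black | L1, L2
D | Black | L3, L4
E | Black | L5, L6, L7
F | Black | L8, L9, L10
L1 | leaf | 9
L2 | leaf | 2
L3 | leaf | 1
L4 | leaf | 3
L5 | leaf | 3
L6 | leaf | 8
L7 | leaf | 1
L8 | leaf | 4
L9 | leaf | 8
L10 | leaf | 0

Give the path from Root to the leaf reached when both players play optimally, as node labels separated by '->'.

C (Black): min(9, 2) = 2
D (Black): min(1, 3) = 1
A (White): max(2, 1) = 2
E (Black): min(3, 8, 1) = 1
F (Black): min(4, 8, 0) = 0
B (White): max(1, 0) = 1
Root (Black): min(2, 1) = 1
At Root, Black picks B (lowest: 1).
At B, White picks E (highest: 1).
At E, Black picks L7 (lowest: 1).
Terminal value 1.

Root -> B -> E -> L7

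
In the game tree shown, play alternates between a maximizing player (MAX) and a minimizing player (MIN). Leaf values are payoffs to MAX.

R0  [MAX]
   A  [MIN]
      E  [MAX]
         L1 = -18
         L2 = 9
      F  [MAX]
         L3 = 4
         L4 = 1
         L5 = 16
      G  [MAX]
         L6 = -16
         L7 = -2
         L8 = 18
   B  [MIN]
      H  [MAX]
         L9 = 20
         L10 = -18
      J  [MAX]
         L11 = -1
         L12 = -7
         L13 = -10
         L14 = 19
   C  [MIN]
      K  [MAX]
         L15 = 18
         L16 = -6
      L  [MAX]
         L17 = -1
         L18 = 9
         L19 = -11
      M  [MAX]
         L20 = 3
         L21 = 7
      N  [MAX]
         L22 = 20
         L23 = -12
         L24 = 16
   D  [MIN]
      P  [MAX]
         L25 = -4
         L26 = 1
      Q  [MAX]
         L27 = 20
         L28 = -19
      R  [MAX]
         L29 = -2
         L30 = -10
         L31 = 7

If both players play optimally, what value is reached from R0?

E (MAX): max(-18, 9) = 9
F (MAX): max(4, 1, 16) = 16
G (MAX): max(-16, -2, 18) = 18
A (MIN): min(9, 16, 18) = 9
H (MAX): max(20, -18) = 20
J (MAX): max(-1, -7, -10, 19) = 19
B (MIN): min(20, 19) = 19
K (MAX): max(18, -6) = 18
L (MAX): max(-1, 9, -11) = 9
M (MAX): max(3, 7) = 7
N (MAX): max(20, -12, 16) = 20
C (MIN): min(18, 9, 7, 20) = 7
P (MAX): max(-4, 1) = 1
Q (MAX): max(20, -19) = 20
R (MAX): max(-2, -10, 7) = 7
D (MIN): min(1, 20, 7) = 1
R0 (MAX): max(9, 19, 7, 1) = 19

19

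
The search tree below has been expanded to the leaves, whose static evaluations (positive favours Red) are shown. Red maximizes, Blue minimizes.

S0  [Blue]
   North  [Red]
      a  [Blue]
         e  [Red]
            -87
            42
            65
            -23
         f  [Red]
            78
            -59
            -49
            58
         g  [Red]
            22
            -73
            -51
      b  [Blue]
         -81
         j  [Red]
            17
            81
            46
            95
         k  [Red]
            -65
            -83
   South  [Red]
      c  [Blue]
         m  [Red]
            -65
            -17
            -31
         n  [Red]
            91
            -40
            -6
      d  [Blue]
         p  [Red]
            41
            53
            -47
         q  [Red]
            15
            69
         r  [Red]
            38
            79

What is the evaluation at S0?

22

e (Red): max(-87, 42, 65, -23) = 65
f (Red): max(78, -59, -49, 58) = 78
g (Red): max(22, -73, -51) = 22
a (Blue): min(65, 78, 22) = 22
j (Red): max(17, 81, 46, 95) = 95
k (Red): max(-65, -83) = -65
b (Blue): min(-81, 95, -65) = -81
North (Red): max(22, -81) = 22
m (Red): max(-65, -17, -31) = -17
n (Red): max(91, -40, -6) = 91
c (Blue): min(-17, 91) = -17
p (Red): max(41, 53, -47) = 53
q (Red): max(15, 69) = 69
r (Red): max(38, 79) = 79
d (Blue): min(53, 69, 79) = 53
South (Red): max(-17, 53) = 53
S0 (Blue): min(22, 53) = 22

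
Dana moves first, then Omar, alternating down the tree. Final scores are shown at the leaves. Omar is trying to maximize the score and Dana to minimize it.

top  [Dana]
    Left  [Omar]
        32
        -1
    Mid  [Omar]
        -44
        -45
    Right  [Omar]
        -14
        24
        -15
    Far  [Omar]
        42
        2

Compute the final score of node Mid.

-44

Mid (Omar): max(-44, -45) = -44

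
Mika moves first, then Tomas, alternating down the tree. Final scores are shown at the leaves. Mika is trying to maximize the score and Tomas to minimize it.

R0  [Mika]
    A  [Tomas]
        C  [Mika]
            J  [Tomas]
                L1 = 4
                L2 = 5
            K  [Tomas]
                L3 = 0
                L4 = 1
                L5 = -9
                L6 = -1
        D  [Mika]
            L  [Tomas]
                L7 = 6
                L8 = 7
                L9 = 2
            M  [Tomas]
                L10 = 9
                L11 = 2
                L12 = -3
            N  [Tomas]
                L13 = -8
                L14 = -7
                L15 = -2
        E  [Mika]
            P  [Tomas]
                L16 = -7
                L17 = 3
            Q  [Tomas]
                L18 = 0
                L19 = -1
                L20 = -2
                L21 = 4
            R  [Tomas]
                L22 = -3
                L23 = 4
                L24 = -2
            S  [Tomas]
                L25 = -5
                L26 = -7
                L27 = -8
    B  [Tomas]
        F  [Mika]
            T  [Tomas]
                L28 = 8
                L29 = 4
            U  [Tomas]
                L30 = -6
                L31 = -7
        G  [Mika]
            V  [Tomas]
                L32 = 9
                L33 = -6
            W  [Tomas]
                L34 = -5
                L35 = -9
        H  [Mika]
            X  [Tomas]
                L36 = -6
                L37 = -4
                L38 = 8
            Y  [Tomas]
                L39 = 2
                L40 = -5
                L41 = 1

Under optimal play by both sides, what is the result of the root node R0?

J (Tomas): min(4, 5) = 4
K (Tomas): min(0, 1, -9, -1) = -9
C (Mika): max(4, -9) = 4
L (Tomas): min(6, 7, 2) = 2
M (Tomas): min(9, 2, -3) = -3
N (Tomas): min(-8, -7, -2) = -8
D (Mika): max(2, -3, -8) = 2
P (Tomas): min(-7, 3) = -7
Q (Tomas): min(0, -1, -2, 4) = -2
R (Tomas): min(-3, 4, -2) = -3
S (Tomas): min(-5, -7, -8) = -8
E (Mika): max(-7, -2, -3, -8) = -2
A (Tomas): min(4, 2, -2) = -2
T (Tomas): min(8, 4) = 4
U (Tomas): min(-6, -7) = -7
F (Mika): max(4, -7) = 4
V (Tomas): min(9, -6) = -6
W (Tomas): min(-5, -9) = -9
G (Mika): max(-6, -9) = -6
X (Tomas): min(-6, -4, 8) = -6
Y (Tomas): min(2, -5, 1) = -5
H (Mika): max(-6, -5) = -5
B (Tomas): min(4, -6, -5) = -6
R0 (Mika): max(-2, -6) = -2

-2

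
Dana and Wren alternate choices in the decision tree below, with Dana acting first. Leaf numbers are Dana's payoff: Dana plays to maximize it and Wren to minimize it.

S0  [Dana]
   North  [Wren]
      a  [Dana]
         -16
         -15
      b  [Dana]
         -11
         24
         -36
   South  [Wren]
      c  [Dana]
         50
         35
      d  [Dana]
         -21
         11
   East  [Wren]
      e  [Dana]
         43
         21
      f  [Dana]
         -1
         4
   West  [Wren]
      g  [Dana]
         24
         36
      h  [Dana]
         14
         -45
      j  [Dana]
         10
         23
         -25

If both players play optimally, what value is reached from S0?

14

a (Dana): max(-16, -15) = -15
b (Dana): max(-11, 24, -36) = 24
North (Wren): min(-15, 24) = -15
c (Dana): max(50, 35) = 50
d (Dana): max(-21, 11) = 11
South (Wren): min(50, 11) = 11
e (Dana): max(43, 21) = 43
f (Dana): max(-1, 4) = 4
East (Wren): min(43, 4) = 4
g (Dana): max(24, 36) = 36
h (Dana): max(14, -45) = 14
j (Dana): max(10, 23, -25) = 23
West (Wren): min(36, 14, 23) = 14
S0 (Dana): max(-15, 11, 4, 14) = 14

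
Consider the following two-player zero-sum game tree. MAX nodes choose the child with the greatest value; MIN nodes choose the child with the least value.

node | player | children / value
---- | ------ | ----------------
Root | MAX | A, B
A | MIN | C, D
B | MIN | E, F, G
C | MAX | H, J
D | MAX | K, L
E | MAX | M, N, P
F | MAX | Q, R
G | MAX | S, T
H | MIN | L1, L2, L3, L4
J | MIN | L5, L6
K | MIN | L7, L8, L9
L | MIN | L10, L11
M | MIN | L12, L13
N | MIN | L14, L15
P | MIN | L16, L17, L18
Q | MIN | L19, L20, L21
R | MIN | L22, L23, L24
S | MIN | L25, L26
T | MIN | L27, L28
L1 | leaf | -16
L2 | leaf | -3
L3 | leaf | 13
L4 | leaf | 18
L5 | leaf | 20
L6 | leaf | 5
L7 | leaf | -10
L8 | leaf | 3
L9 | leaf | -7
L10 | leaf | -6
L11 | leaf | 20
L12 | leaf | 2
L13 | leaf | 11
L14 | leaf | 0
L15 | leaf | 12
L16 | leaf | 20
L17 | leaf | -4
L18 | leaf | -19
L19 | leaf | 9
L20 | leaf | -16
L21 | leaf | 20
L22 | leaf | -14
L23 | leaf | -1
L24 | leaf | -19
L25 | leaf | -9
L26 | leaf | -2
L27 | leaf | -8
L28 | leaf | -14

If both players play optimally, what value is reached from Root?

-6

H (MIN): min(-16, -3, 13, 18) = -16
J (MIN): min(20, 5) = 5
C (MAX): max(-16, 5) = 5
K (MIN): min(-10, 3, -7) = -10
L (MIN): min(-6, 20) = -6
D (MAX): max(-10, -6) = -6
A (MIN): min(5, -6) = -6
M (MIN): min(2, 11) = 2
N (MIN): min(0, 12) = 0
P (MIN): min(20, -4, -19) = -19
E (MAX): max(2, 0, -19) = 2
Q (MIN): min(9, -16, 20) = -16
R (MIN): min(-14, -1, -19) = -19
F (MAX): max(-16, -19) = -16
S (MIN): min(-9, -2) = -9
T (MIN): min(-8, -14) = -14
G (MAX): max(-9, -14) = -9
B (MIN): min(2, -16, -9) = -16
Root (MAX): max(-6, -16) = -6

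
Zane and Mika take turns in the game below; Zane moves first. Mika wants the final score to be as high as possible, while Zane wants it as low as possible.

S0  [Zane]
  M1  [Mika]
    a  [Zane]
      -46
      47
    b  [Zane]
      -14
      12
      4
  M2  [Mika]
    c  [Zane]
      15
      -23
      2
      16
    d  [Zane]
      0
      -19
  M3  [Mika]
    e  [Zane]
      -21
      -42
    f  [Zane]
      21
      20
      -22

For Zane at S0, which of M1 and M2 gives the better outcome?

a (Zane): min(-46, 47) = -46
b (Zane): min(-14, 12, 4) = -14
M1 (Mika): max(-46, -14) = -14
c (Zane): min(15, -23, 2, 16) = -23
d (Zane): min(0, -19) = -19
M2 (Mika): max(-23, -19) = -19
Zane prefers the lower value; M1=-14, M2=-19. M2 is better since -19 < -14.

M2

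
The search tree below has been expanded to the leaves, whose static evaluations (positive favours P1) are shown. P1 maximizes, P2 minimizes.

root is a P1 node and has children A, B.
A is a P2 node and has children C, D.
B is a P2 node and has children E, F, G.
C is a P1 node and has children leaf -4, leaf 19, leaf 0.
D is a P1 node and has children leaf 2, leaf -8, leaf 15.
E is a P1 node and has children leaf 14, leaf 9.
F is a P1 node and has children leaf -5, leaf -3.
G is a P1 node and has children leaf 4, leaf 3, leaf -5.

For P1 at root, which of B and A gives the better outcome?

A

E (P1): max(14, 9) = 14
F (P1): max(-5, -3) = -3
G (P1): max(4, 3, -5) = 4
B (P2): min(14, -3, 4) = -3
C (P1): max(-4, 19, 0) = 19
D (P1): max(2, -8, 15) = 15
A (P2): min(19, 15) = 15
P1 prefers the higher value; B=-3, A=15. A is better since 15 > -3.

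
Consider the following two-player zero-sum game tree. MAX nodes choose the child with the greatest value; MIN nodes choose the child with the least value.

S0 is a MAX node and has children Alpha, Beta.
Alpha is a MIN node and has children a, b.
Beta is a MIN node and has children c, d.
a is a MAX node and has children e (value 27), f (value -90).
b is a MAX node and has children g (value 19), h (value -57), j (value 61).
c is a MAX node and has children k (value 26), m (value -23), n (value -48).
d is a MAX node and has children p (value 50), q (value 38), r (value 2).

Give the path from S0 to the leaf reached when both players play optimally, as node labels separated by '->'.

S0 -> Alpha -> a -> e

a (MAX): max(27, -90) = 27
b (MAX): max(19, -57, 61) = 61
Alpha (MIN): min(27, 61) = 27
c (MAX): max(26, -23, -48) = 26
d (MAX): max(50, 38, 2) = 50
Beta (MIN): min(26, 50) = 26
S0 (MAX): max(27, 26) = 27
At S0, MAX picks Alpha (highest: 27).
At Alpha, MIN picks a (lowest: 27).
At a, MAX picks e (highest: 27).
Terminal value 27.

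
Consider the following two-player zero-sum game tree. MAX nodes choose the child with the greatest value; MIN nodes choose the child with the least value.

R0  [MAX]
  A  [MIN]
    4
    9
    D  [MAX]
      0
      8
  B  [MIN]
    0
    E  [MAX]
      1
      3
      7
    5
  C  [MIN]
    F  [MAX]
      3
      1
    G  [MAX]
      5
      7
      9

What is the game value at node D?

D (MAX): max(0, 8) = 8

8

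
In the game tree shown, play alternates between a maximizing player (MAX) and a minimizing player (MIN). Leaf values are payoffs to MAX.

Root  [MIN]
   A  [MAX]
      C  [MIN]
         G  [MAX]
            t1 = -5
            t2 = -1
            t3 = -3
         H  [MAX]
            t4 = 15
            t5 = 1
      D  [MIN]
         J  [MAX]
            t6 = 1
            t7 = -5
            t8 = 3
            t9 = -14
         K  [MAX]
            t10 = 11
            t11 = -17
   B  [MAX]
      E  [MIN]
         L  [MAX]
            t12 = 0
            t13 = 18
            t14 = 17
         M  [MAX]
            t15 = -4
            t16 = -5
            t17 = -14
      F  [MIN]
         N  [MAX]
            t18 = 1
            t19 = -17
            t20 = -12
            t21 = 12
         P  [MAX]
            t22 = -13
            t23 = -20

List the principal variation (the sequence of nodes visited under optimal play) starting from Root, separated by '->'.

G (MAX): max(-5, -1, -3) = -1
H (MAX): max(15, 1) = 15
C (MIN): min(-1, 15) = -1
J (MAX): max(1, -5, 3, -14) = 3
K (MAX): max(11, -17) = 11
D (MIN): min(3, 11) = 3
A (MAX): max(-1, 3) = 3
L (MAX): max(0, 18, 17) = 18
M (MAX): max(-4, -5, -14) = -4
E (MIN): min(18, -4) = -4
N (MAX): max(1, -17, -12, 12) = 12
P (MAX): max(-13, -20) = -13
F (MIN): min(12, -13) = -13
B (MAX): max(-4, -13) = -4
Root (MIN): min(3, -4) = -4
At Root, MIN picks B (lowest: -4).
At B, MAX picks E (highest: -4).
At E, MIN picks M (lowest: -4).
At M, MAX picks t15 (highest: -4).
Terminal value -4.

Root -> B -> E -> M -> t15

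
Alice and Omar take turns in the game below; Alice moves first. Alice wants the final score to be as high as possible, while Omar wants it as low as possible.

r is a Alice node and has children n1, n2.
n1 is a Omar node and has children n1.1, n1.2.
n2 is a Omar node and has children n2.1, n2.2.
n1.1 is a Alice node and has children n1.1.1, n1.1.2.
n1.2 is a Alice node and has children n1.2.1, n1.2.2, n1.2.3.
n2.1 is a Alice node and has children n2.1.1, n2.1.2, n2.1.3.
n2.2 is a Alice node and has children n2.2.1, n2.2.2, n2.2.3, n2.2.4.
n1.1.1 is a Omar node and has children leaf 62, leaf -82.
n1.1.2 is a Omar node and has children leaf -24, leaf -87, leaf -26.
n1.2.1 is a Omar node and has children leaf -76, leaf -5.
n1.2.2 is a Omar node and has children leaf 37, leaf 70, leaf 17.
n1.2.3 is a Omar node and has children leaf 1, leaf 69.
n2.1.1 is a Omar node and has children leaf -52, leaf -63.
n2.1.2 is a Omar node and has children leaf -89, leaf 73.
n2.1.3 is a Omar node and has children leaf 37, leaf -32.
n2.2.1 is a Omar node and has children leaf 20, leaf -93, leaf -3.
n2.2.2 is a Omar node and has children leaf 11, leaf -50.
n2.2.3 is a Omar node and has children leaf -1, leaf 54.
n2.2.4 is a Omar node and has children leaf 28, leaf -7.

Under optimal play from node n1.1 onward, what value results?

-82

n1.1.1 (Omar): min(62, -82) = -82
n1.1.2 (Omar): min(-24, -87, -26) = -87
n1.1 (Alice): max(-82, -87) = -82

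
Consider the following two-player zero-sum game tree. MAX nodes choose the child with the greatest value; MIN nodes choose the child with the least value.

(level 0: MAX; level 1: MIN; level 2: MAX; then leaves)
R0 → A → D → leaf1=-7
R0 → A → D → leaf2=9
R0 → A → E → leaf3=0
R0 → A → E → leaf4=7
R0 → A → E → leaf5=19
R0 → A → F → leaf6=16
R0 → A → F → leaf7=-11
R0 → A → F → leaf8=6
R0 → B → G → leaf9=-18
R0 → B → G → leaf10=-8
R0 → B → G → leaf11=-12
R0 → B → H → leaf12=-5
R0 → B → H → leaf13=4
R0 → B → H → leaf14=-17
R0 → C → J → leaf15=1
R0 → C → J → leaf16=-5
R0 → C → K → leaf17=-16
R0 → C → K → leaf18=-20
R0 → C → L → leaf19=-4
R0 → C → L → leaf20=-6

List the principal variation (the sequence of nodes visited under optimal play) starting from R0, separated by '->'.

D (MAX): max(-7, 9) = 9
E (MAX): max(0, 7, 19) = 19
F (MAX): max(16, -11, 6) = 16
A (MIN): min(9, 19, 16) = 9
G (MAX): max(-18, -8, -12) = -8
H (MAX): max(-5, 4, -17) = 4
B (MIN): min(-8, 4) = -8
J (MAX): max(1, -5) = 1
K (MAX): max(-16, -20) = -16
L (MAX): max(-4, -6) = -4
C (MIN): min(1, -16, -4) = -16
R0 (MAX): max(9, -8, -16) = 9
At R0, MAX picks A (highest: 9).
At A, MIN picks D (lowest: 9).
At D, MAX picks leaf2 (highest: 9).
Terminal value 9.

R0 -> A -> D -> leaf2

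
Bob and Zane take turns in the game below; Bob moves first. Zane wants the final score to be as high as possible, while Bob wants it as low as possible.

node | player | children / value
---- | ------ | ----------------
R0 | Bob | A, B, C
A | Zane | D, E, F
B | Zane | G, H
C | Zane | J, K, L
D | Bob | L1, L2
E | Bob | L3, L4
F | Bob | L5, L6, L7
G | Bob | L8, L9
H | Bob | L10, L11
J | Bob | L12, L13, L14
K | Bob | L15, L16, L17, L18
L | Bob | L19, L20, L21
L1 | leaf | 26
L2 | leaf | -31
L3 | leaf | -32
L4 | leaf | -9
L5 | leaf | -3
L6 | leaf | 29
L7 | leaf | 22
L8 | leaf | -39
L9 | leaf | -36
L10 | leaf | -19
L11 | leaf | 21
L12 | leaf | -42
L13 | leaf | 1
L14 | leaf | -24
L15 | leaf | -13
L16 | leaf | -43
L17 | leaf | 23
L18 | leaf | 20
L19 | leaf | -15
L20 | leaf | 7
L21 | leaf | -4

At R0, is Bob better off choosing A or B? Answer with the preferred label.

D (Bob): min(26, -31) = -31
E (Bob): min(-32, -9) = -32
F (Bob): min(-3, 29, 22) = -3
A (Zane): max(-31, -32, -3) = -3
G (Bob): min(-39, -36) = -39
H (Bob): min(-19, 21) = -19
B (Zane): max(-39, -19) = -19
Bob prefers the lower value; A=-3, B=-19. B is better since -19 < -3.

B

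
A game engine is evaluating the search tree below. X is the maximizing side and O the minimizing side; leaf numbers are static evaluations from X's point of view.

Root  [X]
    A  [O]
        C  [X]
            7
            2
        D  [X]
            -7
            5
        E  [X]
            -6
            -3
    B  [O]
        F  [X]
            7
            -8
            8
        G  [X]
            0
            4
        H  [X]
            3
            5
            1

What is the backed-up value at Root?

4

C (X): max(7, 2) = 7
D (X): max(-7, 5) = 5
E (X): max(-6, -3) = -3
A (O): min(7, 5, -3) = -3
F (X): max(7, -8, 8) = 8
G (X): max(0, 4) = 4
H (X): max(3, 5, 1) = 5
B (O): min(8, 4, 5) = 4
Root (X): max(-3, 4) = 4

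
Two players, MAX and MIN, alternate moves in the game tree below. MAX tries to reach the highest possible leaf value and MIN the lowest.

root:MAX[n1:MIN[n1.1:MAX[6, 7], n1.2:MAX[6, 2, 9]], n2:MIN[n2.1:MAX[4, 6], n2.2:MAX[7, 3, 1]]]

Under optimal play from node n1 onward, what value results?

n1.1 (MAX): max(6, 7) = 7
n1.2 (MAX): max(6, 2, 9) = 9
n1 (MIN): min(7, 9) = 7

7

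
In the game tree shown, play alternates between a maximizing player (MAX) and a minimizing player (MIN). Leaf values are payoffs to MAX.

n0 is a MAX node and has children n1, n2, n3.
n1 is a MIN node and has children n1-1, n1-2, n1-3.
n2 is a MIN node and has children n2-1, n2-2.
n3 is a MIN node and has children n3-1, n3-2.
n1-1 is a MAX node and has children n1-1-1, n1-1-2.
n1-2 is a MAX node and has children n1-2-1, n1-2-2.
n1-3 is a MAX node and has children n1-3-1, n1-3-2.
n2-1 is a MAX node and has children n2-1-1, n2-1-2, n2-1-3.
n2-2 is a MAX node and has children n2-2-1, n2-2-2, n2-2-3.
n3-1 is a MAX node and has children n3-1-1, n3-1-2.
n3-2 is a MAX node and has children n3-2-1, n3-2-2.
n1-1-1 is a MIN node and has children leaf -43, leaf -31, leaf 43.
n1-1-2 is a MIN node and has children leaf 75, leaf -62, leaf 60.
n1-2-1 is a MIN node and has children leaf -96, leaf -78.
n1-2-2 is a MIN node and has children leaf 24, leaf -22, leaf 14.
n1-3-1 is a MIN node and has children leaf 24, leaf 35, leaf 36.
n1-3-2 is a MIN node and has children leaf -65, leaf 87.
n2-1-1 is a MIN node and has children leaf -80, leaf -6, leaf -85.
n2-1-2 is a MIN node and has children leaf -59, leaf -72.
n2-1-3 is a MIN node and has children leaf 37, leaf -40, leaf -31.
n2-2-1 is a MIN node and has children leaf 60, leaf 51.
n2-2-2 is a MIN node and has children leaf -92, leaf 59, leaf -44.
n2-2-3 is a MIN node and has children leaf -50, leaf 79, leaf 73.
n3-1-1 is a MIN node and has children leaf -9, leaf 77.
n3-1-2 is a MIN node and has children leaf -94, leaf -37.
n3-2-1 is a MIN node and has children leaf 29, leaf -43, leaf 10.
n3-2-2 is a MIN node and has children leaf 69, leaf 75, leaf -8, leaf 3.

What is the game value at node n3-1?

-9

n3-1-1 (MIN): min(-9, 77) = -9
n3-1-2 (MIN): min(-94, -37) = -94
n3-1 (MAX): max(-9, -94) = -9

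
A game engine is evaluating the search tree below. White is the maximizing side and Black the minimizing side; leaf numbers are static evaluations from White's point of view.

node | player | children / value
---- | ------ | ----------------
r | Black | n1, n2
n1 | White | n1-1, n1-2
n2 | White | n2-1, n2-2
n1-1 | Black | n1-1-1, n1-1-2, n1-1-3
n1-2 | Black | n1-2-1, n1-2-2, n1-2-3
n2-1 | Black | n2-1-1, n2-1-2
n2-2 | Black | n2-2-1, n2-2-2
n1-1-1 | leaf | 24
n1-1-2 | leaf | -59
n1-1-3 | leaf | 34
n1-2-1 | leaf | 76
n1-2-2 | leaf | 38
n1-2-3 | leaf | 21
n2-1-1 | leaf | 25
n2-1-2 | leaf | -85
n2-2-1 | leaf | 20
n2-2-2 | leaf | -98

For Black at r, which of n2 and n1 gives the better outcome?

n2

n2-1 (Black): min(25, -85) = -85
n2-2 (Black): min(20, -98) = -98
n2 (White): max(-85, -98) = -85
n1-1 (Black): min(24, -59, 34) = -59
n1-2 (Black): min(76, 38, 21) = 21
n1 (White): max(-59, 21) = 21
Black prefers the lower value; n2=-85, n1=21. n2 is better since -85 < 21.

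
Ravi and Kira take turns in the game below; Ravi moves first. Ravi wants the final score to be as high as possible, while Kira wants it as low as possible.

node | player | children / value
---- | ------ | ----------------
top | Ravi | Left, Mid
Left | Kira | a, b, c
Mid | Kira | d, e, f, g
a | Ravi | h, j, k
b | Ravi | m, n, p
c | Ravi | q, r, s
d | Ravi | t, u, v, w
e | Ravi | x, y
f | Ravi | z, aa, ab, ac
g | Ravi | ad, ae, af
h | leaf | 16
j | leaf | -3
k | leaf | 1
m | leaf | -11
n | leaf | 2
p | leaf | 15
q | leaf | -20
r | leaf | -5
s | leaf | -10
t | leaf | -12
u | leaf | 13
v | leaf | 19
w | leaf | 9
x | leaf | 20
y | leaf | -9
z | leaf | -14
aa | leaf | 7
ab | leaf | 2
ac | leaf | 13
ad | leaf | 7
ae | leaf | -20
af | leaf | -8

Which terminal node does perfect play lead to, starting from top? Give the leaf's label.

ad

a (Ravi): max(16, -3, 1) = 16
b (Ravi): max(-11, 2, 15) = 15
c (Ravi): max(-20, -5, -10) = -5
Left (Kira): min(16, 15, -5) = -5
d (Ravi): max(-12, 13, 19, 9) = 19
e (Ravi): max(20, -9) = 20
f (Ravi): max(-14, 7, 2, 13) = 13
g (Ravi): max(7, -20, -8) = 7
Mid (Kira): min(19, 20, 13, 7) = 7
top (Ravi): max(-5, 7) = 7
At top, Ravi picks Mid (highest: 7).
At Mid, Kira picks g (lowest: 7).
At g, Ravi picks ad (highest: 7).
Terminal value 7.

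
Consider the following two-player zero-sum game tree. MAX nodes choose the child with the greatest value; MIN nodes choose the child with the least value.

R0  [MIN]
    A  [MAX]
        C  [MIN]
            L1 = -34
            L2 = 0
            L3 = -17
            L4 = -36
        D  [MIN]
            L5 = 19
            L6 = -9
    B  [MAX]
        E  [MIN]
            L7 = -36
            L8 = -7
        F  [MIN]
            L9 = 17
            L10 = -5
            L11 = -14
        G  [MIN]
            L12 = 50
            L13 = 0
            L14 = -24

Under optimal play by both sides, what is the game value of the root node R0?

C (MIN): min(-34, 0, -17, -36) = -36
D (MIN): min(19, -9) = -9
A (MAX): max(-36, -9) = -9
E (MIN): min(-36, -7) = -36
F (MIN): min(17, -5, -14) = -14
G (MIN): min(50, 0, -24) = -24
B (MAX): max(-36, -14, -24) = -14
R0 (MIN): min(-9, -14) = -14

-14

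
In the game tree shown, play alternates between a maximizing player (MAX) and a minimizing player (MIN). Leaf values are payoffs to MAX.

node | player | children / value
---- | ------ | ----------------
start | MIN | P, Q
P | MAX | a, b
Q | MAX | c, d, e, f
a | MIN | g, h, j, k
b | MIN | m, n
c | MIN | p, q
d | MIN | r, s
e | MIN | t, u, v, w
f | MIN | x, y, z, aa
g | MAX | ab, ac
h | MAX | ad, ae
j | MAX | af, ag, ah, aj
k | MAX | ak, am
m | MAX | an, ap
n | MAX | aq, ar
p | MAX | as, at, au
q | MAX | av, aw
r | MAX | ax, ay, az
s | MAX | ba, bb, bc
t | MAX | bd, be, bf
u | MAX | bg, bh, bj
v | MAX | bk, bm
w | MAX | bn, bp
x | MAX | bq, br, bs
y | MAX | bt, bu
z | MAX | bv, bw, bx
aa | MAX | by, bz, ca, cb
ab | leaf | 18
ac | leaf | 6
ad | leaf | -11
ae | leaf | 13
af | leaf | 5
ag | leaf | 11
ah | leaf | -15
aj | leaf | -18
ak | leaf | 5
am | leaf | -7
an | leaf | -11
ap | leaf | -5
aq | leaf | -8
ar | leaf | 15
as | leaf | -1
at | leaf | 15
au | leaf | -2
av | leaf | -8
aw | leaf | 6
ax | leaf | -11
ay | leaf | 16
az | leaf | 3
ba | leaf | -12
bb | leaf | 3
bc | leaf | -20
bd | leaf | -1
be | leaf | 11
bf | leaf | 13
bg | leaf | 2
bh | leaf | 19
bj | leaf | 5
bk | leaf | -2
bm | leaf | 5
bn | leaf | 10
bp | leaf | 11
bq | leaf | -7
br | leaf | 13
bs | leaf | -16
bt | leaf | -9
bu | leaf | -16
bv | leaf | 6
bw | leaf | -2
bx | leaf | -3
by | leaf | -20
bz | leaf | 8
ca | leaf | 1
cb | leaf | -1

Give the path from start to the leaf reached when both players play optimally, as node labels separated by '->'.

g (MAX): max(18, 6) = 18
h (MAX): max(-11, 13) = 13
j (MAX): max(5, 11, -15, -18) = 11
k (MAX): max(5, -7) = 5
a (MIN): min(18, 13, 11, 5) = 5
m (MAX): max(-11, -5) = -5
n (MAX): max(-8, 15) = 15
b (MIN): min(-5, 15) = -5
P (MAX): max(5, -5) = 5
p (MAX): max(-1, 15, -2) = 15
q (MAX): max(-8, 6) = 6
c (MIN): min(15, 6) = 6
r (MAX): max(-11, 16, 3) = 16
s (MAX): max(-12, 3, -20) = 3
d (MIN): min(16, 3) = 3
t (MAX): max(-1, 11, 13) = 13
u (MAX): max(2, 19, 5) = 19
v (MAX): max(-2, 5) = 5
w (MAX): max(10, 11) = 11
e (MIN): min(13, 19, 5, 11) = 5
x (MAX): max(-7, 13, -16) = 13
y (MAX): max(-9, -16) = -9
z (MAX): max(6, -2, -3) = 6
aa (MAX): max(-20, 8, 1, -1) = 8
f (MIN): min(13, -9, 6, 8) = -9
Q (MAX): max(6, 3, 5, -9) = 6
start (MIN): min(5, 6) = 5
At start, MIN picks P (lowest: 5).
At P, MAX picks a (highest: 5).
At a, MIN picks k (lowest: 5).
At k, MAX picks ak (highest: 5).
Terminal value 5.

start -> P -> a -> k -> ak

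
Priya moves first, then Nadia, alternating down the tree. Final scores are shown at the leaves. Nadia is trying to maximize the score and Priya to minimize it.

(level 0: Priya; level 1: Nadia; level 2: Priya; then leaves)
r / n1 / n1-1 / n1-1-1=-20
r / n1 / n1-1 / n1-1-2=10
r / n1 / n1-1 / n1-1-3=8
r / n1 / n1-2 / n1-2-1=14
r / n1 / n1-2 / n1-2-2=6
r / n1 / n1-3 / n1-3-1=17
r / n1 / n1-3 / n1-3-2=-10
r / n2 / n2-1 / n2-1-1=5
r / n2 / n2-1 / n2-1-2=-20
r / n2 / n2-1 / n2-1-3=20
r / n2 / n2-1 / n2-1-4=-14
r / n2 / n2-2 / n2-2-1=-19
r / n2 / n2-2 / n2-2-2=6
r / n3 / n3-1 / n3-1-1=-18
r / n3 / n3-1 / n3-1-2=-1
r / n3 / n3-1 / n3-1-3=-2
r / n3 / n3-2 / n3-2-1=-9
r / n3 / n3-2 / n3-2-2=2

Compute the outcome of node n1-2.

6

n1-2 (Priya): min(14, 6) = 6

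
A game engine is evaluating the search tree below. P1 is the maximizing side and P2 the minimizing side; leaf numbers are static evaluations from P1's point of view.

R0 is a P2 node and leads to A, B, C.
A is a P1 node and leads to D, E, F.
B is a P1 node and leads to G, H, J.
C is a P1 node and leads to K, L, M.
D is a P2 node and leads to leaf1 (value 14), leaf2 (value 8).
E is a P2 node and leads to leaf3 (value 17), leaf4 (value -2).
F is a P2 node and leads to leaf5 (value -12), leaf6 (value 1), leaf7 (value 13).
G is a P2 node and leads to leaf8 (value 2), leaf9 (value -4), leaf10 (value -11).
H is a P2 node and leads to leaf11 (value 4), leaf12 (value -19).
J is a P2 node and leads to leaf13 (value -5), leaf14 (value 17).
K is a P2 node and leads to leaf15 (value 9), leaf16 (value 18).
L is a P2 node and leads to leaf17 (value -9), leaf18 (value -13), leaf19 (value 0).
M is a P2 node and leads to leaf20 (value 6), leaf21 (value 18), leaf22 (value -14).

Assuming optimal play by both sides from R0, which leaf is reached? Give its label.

leaf13

D (P2): min(14, 8) = 8
E (P2): min(17, -2) = -2
F (P2): min(-12, 1, 13) = -12
A (P1): max(8, -2, -12) = 8
G (P2): min(2, -4, -11) = -11
H (P2): min(4, -19) = -19
J (P2): min(-5, 17) = -5
B (P1): max(-11, -19, -5) = -5
K (P2): min(9, 18) = 9
L (P2): min(-9, -13, 0) = -13
M (P2): min(6, 18, -14) = -14
C (P1): max(9, -13, -14) = 9
R0 (P2): min(8, -5, 9) = -5
At R0, P2 picks B (lowest: -5).
At B, P1 picks J (highest: -5).
At J, P2 picks leaf13 (lowest: -5).
Terminal value -5.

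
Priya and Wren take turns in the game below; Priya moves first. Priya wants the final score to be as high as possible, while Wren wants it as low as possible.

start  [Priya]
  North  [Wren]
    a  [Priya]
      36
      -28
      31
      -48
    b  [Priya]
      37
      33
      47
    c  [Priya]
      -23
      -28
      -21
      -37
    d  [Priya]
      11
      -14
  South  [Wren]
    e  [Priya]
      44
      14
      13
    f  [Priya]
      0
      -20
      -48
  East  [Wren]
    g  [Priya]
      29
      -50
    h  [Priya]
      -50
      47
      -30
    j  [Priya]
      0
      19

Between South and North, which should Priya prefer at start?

South

e (Priya): max(44, 14, 13) = 44
f (Priya): max(0, -20, -48) = 0
South (Wren): min(44, 0) = 0
a (Priya): max(36, -28, 31, -48) = 36
b (Priya): max(37, 33, 47) = 47
c (Priya): max(-23, -28, -21, -37) = -21
d (Priya): max(11, -14) = 11
North (Wren): min(36, 47, -21, 11) = -21
Priya prefers the higher value; South=0, North=-21. South is better since 0 > -21.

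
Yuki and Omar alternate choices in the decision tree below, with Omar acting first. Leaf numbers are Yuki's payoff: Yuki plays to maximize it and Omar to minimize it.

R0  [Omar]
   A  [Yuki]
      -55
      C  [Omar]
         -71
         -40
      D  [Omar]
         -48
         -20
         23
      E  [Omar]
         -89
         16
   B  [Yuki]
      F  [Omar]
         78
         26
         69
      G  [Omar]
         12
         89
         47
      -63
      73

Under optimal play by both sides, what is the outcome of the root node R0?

C (Omar): min(-71, -40) = -71
D (Omar): min(-48, -20, 23) = -48
E (Omar): min(-89, 16) = -89
A (Yuki): max(-55, -71, -48, -89) = -48
F (Omar): min(78, 26, 69) = 26
G (Omar): min(12, 89, 47) = 12
B (Yuki): max(26, 12, -63, 73) = 73
R0 (Omar): min(-48, 73) = -48

-48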